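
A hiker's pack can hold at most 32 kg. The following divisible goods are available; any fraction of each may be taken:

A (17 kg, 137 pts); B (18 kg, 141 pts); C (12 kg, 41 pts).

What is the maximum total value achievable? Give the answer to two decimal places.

Take in order of value per unit:
- A (137/17 per unit): all 17 → value 137, running total 137.00
- B (141/18 per unit): 15 of 18 → value 15×141/18 = 117.5000, running total 254.50
Total 254.50.

254.50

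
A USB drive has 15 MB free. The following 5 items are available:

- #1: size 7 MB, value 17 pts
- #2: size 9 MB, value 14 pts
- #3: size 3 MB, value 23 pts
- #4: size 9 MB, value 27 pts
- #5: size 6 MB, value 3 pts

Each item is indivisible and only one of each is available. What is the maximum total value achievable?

50 pts

Check high-value combinations within 15 MB:
- #3+#4: size 3+9=12, value 23+27=50
- #1+#3: size 7+3=10, value 17+23=40
- #2+#3: size 9+3=12, value 14+23=37
- #4+#5: size 9+6=15, value 27+3=30
- #4: size 9, value 27
Best: 50 pts.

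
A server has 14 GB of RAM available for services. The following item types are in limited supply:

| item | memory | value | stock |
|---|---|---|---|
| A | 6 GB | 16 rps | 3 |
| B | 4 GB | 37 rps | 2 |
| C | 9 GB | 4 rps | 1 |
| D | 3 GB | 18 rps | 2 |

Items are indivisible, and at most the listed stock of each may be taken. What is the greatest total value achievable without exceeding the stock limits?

110 rps

Top feasible selections:
- 2×B + 2×D: memory 14, value 110
- 2×B + 1×D: memory 11, value 92
- 1×A + 2×B: memory 14, value 90
Best: 110 rps.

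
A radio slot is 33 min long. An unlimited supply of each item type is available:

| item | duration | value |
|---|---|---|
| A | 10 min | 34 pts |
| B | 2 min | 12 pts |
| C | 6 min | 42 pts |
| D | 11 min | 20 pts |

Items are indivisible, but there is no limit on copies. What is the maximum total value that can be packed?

Best value-per-unit is C at 42/6; filling with it alone gives 5×42 = 210.
Optimal mix: 1×B + 5×C → duration 32, value 222.

222 pts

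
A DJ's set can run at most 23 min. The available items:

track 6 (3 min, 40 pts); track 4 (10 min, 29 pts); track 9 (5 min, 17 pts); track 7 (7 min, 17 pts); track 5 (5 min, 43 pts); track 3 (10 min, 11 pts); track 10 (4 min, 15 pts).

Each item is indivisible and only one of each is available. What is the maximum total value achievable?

129 pts

Check high-value combinations within 23 min:
- track 6+track 4+track 9+track 5: duration 3+10+5+5=23, value 40+29+17+43=129
- track 6+track 4+track 5+track 10: duration 3+10+5+4=22, value 40+29+43+15=127
- track 6+track 9+track 7+track 5: duration 3+5+7+5=20, value 40+17+17+43=117
- track 6+track 9+track 5+track 10: duration 3+5+5+4=17, value 40+17+43+15=115
Best: 129 pts.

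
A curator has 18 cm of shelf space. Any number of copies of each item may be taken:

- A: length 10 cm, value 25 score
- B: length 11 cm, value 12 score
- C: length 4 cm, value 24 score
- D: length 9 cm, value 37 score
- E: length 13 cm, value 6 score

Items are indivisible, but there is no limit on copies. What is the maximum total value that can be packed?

96 score

Best value-per-unit is C at 24/4, and filling with it alone uses length 4×4=16. No mix of the others beats 4×24 = 96.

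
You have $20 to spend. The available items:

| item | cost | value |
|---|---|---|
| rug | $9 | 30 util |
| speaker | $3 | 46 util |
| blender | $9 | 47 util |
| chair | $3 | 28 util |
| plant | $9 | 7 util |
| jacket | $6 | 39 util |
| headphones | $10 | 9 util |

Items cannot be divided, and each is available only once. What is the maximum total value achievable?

132 util

This is a 0/1 knapsack; check combinations near the capacity.
- speaker+blender+jacket: cost 3+9+6=18, value 46+47+39=132
- speaker+blender+chair: cost 3+9+3=15, value 46+47+28=121
- rug+speaker+jacket: cost 9+3+6=18, value 30+46+39=115
- blender+chair+jacket: cost 9+3+6=18, value 47+28+39=114
- speaker+chair+jacket: cost 3+3+6=12, value 46+28+39=113
Best: 132 util.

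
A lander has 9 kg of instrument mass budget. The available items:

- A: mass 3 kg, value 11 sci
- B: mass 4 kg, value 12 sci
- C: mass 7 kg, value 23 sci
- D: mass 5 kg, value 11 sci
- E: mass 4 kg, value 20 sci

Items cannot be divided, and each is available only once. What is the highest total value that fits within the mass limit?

This is a 0/1 knapsack; check combinations near the capacity.
- B+E: mass 4+4=8, value 12+20=32
- A+E: mass 3+4=7, value 11+20=31
- D+E: mass 5+4=9, value 11+20=31
- A+B: mass 3+4=7, value 11+12=23
Best: 32 sci.

32 sci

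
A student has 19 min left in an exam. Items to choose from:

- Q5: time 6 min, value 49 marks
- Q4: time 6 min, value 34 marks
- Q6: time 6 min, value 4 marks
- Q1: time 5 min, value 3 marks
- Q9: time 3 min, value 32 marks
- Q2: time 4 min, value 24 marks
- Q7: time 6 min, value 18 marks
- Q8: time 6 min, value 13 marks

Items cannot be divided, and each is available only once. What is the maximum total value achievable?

139 marks

Check high-value combinations within 19 min:
- Q5+Q4+Q9+Q2: time 6+6+3+4=19, value 49+34+32+24=139
- Q5+Q9+Q2+Q7: time 6+3+4+6=19, value 49+32+24+18=123
- Q5+Q9+Q2+Q8: time 6+3+4+6=19, value 49+32+24+13=118
Best: 139 marks.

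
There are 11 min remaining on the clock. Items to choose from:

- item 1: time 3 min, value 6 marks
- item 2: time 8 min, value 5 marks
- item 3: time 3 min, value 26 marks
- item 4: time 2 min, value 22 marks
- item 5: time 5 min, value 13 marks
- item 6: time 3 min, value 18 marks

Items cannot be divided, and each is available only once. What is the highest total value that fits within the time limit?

Check high-value combinations within 11 min:
- item 1+item 3+item 4+item 6: time 3+3+2+3=11, value 6+26+22+18=72
- item 3+item 4+item 6: time 3+2+3=8, value 26+22+18=66
- item 3+item 4+item 5: time 3+2+5=10, value 26+22+13=61
- item 3+item 5+item 6: time 3+5+3=11, value 26+13+18=57
Best: 72 marks.

72 marks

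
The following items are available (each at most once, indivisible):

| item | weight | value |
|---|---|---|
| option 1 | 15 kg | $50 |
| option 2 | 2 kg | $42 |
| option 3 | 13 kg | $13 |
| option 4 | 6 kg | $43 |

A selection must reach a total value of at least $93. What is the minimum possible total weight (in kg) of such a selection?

21

Subsets with value ≥ 93, sorted by total weight:
- option 2+option 3+option 4: weight 21, value 98
- option 1+option 4: weight 21, value 93
- option 1+option 2+option 4: weight 23, value 135
- option 1+option 2+option 3: weight 30, value 105
Minimum weight: 21 kg.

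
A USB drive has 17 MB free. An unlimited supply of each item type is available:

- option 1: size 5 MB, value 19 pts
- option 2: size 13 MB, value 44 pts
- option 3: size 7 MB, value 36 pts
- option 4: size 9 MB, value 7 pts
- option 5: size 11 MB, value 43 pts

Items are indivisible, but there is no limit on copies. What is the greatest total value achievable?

Best value-per-unit is option 3 at 36/7; filling with it alone gives 2×36 = 72.
Optimal mix: 2×option 1 + 1×option 3 → size 17, value 74.

74 pts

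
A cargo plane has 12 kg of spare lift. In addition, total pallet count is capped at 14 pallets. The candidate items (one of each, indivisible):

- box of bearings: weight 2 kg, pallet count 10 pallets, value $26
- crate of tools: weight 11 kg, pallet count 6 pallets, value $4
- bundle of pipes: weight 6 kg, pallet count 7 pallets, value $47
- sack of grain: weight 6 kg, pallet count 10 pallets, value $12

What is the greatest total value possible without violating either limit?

Feasible sets respecting both limits:
- bundle of pipes: weight 6, pallet count 7, value 47
- box of bearings: weight 2, pallet count 10, value 26
- sack of grain: weight 6, pallet count 10, value 12
- crate of tools: weight 11, pallet count 6, value 4
Best: $47.

$47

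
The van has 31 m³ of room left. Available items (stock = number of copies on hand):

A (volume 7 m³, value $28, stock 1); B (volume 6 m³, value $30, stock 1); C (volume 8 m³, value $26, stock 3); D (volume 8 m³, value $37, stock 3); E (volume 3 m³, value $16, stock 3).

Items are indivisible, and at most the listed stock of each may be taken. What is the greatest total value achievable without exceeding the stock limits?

Top feasible selections:
- 1×B + 2×D + 3×E: volume 31, value 152
- 3×D + 2×E: volume 30, value 143
- 1×A + 1×B + 1×D + 3×E: volume 30, value 143
Best: $152.

$152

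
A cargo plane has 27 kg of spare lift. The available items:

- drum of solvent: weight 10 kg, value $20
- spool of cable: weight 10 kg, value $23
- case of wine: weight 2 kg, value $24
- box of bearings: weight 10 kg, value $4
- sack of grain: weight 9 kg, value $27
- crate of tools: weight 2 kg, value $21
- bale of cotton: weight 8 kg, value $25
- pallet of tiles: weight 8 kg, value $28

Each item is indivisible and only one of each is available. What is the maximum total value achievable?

$104

Check high-value combinations within 27 kg:
- case of wine+sack of grain+bale of cotton+pallet of tiles: weight 2+9+8+8=27, value 24+27+25+28=104
- sack of grain+crate of tools+bale of cotton+pallet of tiles: weight 9+2+8+8=27, value 27+21+25+28=101
- case of wine+sack of grain+crate of tools+pallet of tiles: weight 2+9+2+8=21, value 24+27+21+28=100
- case of wine+crate of tools+bale of cotton+pallet of tiles: weight 2+2+8+8=20, value 24+21+25+28=98
Best: $104.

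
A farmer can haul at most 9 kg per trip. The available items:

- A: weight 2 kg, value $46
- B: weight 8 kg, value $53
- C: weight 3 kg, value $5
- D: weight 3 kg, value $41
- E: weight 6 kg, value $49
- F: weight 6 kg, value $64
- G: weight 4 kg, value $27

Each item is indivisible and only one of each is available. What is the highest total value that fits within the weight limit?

Check high-value combinations within 9 kg:
- A+D+G: weight 2+3+4=9, value 46+41+27=114
- A+F: weight 2+6=8, value 46+64=110
- D+F: weight 3+6=9, value 41+64=105
- A+E: weight 2+6=8, value 46+49=95
- A+C+D: weight 2+3+3=8, value 46+5+41=92
Best: $114.

$114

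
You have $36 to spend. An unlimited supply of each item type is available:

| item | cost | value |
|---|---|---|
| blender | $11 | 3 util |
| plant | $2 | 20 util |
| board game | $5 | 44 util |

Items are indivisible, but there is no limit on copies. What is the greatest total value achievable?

360 util

Best value-per-unit is plant at 20/2, and filling with it alone uses cost 18×2=36. No mix of the others beats 18×20 = 360.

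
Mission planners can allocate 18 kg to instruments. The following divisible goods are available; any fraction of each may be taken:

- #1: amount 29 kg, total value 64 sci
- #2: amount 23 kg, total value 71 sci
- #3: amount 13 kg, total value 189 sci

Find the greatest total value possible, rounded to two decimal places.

Take in order of value per unit:
- #3 (189/13 per unit): all 13 → value 189, running total 189.00
- #2 (71/23 per unit): 5 of 23 → value 5×71/23 = 15.4348, running total 204.43
Total 204.43.

204.43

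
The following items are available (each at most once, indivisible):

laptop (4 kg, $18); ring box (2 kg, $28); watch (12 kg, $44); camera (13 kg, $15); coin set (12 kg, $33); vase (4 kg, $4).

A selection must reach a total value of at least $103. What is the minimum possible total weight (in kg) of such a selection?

Subsets with value ≥ 103, sorted by total weight:
- ring box+watch+coin set: weight 26, value 105
- laptop+ring box+watch+coin set: weight 30, value 123
- ring box+watch+coin set+vase: weight 30, value 109
- laptop+ring box+watch+camera: weight 31, value 105
Minimum weight: 26 kg.

26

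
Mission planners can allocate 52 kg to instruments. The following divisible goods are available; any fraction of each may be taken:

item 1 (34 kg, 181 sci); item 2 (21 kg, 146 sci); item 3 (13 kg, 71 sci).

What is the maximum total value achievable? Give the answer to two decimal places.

Take in order of value per unit:
- item 2 (146/21 per unit): all 21 → value 146, running total 146.00
- item 3 (71/13 per unit): all 13 → value 71, running total 217.00
- item 1 (181/34 per unit): 18 of 34 → value 18×181/34 = 95.8235, running total 312.82
Total 312.82.

312.82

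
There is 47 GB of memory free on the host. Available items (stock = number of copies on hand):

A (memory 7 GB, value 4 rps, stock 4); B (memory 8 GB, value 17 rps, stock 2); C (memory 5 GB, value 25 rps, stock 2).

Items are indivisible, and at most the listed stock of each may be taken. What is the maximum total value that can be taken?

Top feasible selections:
- 3×A + 2×B + 2×C: memory 47, value 96
- 2×A + 2×B + 2×C: memory 40, value 92
Best: 96 rps.

96 rps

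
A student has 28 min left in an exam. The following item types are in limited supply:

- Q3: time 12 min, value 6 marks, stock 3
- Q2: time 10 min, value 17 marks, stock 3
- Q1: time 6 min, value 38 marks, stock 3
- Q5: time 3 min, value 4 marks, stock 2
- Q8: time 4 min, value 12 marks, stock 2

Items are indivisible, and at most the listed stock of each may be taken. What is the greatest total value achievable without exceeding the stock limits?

Best selections within time 28 and stock limits:
- 3×Q1 + 2×Q8: time 26, value 138
- 3×Q1 + 2×Q5 + 1×Q8: time 28, value 134
Best: 138 marks.

138 marks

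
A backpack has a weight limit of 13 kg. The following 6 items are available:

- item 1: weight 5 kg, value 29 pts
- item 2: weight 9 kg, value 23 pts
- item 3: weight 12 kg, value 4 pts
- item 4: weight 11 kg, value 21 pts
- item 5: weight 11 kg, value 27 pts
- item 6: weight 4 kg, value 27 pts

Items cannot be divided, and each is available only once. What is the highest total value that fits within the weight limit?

56 pts

Check high-value combinations within 13 kg:
- item 1+item 6: weight 5+4=9, value 29+27=56
- item 2+item 6: weight 9+4=13, value 23+27=50
- item 1: weight 5, value 29
- item 6: weight 4, value 27
- item 5: weight 11, value 27
Best: 56 pts.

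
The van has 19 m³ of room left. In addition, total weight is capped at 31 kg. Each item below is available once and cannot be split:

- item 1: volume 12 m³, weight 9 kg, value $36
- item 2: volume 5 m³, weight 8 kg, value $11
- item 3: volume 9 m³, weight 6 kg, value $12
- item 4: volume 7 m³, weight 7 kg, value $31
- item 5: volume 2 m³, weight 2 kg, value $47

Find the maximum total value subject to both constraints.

$94

Feasible sets respecting both limits:
- item 1+item 2+item 5: volume 19, weight 19, value 94
- item 3+item 4+item 5: volume 18, weight 15, value 90
- item 2+item 4+item 5: volume 14, weight 17, value 89
Best: $94.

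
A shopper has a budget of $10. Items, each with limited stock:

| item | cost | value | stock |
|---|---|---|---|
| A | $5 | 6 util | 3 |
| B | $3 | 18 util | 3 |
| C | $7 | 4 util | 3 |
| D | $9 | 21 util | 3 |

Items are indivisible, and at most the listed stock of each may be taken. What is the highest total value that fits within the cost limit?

54 util

Best selections within cost 10 and stock limits:
- 3×B: cost 9, value 54
- 2×B: cost 6, value 36
Best: 54 util.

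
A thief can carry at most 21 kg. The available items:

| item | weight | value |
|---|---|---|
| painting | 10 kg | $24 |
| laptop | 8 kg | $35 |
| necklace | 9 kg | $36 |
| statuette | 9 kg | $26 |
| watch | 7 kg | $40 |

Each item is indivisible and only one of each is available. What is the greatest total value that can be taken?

Check high-value combinations within 21 kg:
- necklace+watch: weight 9+7=16, value 36+40=76
- laptop+watch: weight 8+7=15, value 35+40=75
- laptop+necklace: weight 8+9=17, value 35+36=71
Best: $76.

$76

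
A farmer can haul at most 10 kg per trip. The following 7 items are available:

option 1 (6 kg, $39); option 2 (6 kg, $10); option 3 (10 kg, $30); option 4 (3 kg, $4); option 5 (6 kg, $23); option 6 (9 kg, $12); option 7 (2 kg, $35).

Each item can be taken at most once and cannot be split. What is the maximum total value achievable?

Check high-value combinations within 10 kg:
- option 1+option 7: weight 6+2=8, value 39+35=74
- option 5+option 7: weight 6+2=8, value 23+35=58
- option 2+option 7: weight 6+2=8, value 10+35=45
- option 1+option 4: weight 6+3=9, value 39+4=43
Best: $74.

$74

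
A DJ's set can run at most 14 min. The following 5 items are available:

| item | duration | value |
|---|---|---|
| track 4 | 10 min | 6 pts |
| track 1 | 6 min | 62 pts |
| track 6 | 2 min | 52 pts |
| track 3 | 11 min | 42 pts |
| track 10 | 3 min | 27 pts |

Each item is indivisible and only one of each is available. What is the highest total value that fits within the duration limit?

141 pts

Check high-value combinations within 14 min:
- track 1+track 6+track 10: duration 6+2+3=11, value 62+52+27=141
- track 1+track 6: duration 6+2=8, value 62+52=114
- track 6+track 3: duration 2+11=13, value 52+42=94
- track 1+track 10: duration 6+3=9, value 62+27=89
- track 6+track 10: duration 2+3=5, value 52+27=79
Best: 141 pts.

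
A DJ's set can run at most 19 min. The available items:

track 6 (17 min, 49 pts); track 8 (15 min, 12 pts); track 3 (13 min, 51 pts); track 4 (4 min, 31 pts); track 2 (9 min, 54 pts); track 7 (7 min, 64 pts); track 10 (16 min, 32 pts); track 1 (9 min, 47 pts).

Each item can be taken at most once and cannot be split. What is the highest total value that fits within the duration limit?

118 pts

Check high-value combinations within 19 min:
- track 2+track 7: duration 9+7=16, value 54+64=118
- track 7+track 1: duration 7+9=16, value 64+47=111
- track 2+track 1: duration 9+9=18, value 54+47=101
- track 4+track 7: duration 4+7=11, value 31+64=95
- track 4+track 2: duration 4+9=13, value 31+54=85
Best: 118 pts.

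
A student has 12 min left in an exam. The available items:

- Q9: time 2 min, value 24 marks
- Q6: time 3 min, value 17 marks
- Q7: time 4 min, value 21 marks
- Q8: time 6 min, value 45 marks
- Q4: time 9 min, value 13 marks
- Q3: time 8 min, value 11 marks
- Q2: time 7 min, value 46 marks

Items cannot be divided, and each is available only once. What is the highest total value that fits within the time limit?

Check high-value combinations within 12 min:
- Q9+Q7+Q8: time 2+4+6=12, value 24+21+45=90
- Q9+Q6+Q2: time 2+3+7=12, value 24+17+46=87
- Q9+Q6+Q8: time 2+3+6=11, value 24+17+45=86
Best: 90 marks.

90 marks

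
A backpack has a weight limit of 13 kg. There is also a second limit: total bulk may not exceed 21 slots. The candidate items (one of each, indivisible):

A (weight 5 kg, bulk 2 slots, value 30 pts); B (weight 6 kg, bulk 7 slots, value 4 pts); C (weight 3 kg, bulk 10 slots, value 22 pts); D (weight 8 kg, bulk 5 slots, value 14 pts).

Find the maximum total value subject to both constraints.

Feasible sets respecting both limits:
- A+C: weight 8, bulk 12, value 52
- A+D: weight 13, bulk 7, value 44
- C+D: weight 11, bulk 15, value 36
Best: 52 pts.

52 pts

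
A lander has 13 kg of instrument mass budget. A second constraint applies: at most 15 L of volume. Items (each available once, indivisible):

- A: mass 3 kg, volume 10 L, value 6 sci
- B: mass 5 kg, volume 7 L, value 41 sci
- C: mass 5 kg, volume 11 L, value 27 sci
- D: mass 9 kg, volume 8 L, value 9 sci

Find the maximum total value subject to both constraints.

Feasible sets respecting both limits:
- B: mass 5, volume 7, value 41
- C: mass 5, volume 11, value 27
- D: mass 9, volume 8, value 9
Best: 41 sci.

41 sci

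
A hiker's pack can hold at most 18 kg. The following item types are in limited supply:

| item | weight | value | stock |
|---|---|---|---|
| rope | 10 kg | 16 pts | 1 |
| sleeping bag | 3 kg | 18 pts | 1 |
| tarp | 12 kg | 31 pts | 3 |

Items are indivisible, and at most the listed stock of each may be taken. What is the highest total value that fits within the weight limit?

Top feasible selections:
- 1×sleeping bag + 1×tarp: weight 15, value 49
- 1×rope + 1×sleeping bag: weight 13, value 34
Best: 49 pts.

49 pts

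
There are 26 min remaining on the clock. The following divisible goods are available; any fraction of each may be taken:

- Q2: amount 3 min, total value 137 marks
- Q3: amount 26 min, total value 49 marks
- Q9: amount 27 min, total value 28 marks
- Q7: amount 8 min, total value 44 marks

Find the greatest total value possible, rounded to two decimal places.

Take in order of value per unit:
- Q2 (137/3 per unit): all 3 → value 137, running total 137.00
- Q7 (44/8 per unit): all 8 → value 44, running total 181.00
- Q3 (49/26 per unit): 15 of 26 → value 15×49/26 = 28.2692, running total 209.27
Total 209.27.

209.27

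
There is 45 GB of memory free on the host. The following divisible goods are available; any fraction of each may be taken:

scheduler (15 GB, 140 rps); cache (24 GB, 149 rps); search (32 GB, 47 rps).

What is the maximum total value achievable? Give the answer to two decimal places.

297.81

Take in order of value per unit:
- scheduler (140/15 per unit): all 15 → value 140, running total 140.00
- cache (149/24 per unit): all 24 → value 149, running total 289.00
- search (47/32 per unit): 6 of 32 → value 6×47/32 = 8.8125, running total 297.81
Total 297.81.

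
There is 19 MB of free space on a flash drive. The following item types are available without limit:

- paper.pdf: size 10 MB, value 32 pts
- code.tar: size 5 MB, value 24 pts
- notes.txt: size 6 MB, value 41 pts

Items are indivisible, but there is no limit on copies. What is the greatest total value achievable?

123 pts

Best value-per-unit is notes.txt at 41/6, and filling with it alone uses size 3×6=18. No mix of the others beats 3×41 = 123.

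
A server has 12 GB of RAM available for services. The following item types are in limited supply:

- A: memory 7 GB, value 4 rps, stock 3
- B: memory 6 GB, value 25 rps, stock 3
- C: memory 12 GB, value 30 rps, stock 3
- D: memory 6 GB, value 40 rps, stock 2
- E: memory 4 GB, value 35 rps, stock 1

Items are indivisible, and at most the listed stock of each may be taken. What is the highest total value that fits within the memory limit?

80 rps

Top feasible selections:
- 2×D: memory 12, value 80
- 1×D + 1×E: memory 10, value 75
- 1×B + 1×D: memory 12, value 65
Best: 80 rps.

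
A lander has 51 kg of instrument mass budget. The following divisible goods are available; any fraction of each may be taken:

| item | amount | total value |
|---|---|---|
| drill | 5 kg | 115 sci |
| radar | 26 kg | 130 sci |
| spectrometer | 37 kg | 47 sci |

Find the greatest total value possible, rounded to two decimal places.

270.41

Take in order of value per unit:
- drill (115/5 per unit): all 5 → value 115, running total 115.00
- radar (130/26 per unit): all 26 → value 130, running total 245.00
- spectrometer (47/37 per unit): 20 of 37 → value 20×47/37 = 25.4054, running total 270.41
Total 270.41.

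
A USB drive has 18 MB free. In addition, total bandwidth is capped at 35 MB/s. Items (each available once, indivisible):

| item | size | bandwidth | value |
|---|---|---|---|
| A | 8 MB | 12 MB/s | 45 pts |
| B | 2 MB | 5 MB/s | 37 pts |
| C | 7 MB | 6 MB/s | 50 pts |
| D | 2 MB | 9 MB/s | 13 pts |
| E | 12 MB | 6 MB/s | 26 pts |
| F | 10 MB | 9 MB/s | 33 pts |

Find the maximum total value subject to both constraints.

Feasible sets respecting both limits:
- A+B+C: size 17, bandwidth 23, value 132
- A+C+D: size 17, bandwidth 27, value 108
- B+C+D: size 11, bandwidth 20, value 100
Best: 132 pts.

132 pts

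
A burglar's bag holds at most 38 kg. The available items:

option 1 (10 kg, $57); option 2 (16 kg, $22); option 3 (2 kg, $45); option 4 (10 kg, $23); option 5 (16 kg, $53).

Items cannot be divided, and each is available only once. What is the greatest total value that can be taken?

$178

Check high-value combinations within 38 kg:
- option 1+option 3+option 4+option 5: weight 10+2+10+16=38, value 57+45+23+53=178
- option 1+option 3+option 5: weight 10+2+16=28, value 57+45+53=155
- option 1+option 2+option 3+option 4: weight 10+16+2+10=38, value 57+22+45+23=147
Best: $178.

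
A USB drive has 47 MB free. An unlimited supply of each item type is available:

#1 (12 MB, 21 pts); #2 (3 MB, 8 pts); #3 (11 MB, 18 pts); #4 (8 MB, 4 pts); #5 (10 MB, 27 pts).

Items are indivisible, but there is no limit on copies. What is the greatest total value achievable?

126 pts

Best value-per-unit is #5 at 27/10; filling with it alone gives 4×27 = 108.
Optimal mix: 9×#2 + 2×#5 → size 47, value 126.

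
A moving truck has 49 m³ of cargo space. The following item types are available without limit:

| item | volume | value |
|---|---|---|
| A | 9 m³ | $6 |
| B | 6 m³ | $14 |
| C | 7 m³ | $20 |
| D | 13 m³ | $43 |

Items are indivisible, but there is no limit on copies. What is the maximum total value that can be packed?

Best value-per-unit is D at 43/13; filling with it alone gives 3×43 = 129.
Optimal mix: 1×C + 3×D → volume 46, value 149.

$149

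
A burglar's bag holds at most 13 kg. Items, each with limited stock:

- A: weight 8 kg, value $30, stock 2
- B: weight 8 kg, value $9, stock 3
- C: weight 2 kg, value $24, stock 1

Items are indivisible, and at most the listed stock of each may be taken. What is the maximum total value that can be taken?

Best selections within weight 13 and stock limits:
- 1×A + 1×C: weight 10, value 54
- 1×B + 1×C: weight 10, value 33
Best: $54.

$54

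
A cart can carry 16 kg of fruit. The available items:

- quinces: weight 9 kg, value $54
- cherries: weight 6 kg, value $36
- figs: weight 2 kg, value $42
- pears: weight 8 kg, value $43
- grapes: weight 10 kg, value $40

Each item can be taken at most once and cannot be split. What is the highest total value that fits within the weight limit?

$121

This is a 0/1 knapsack; check combinations near the capacity.
- cherries+figs+pears: weight 6+2+8=16, value 36+42+43=121
- quinces+figs: weight 9+2=11, value 54+42=96
- quinces+cherries: weight 9+6=15, value 54+36=90
- figs+pears: weight 2+8=10, value 42+43=85
- figs+grapes: weight 2+10=12, value 42+40=82
Best: $121.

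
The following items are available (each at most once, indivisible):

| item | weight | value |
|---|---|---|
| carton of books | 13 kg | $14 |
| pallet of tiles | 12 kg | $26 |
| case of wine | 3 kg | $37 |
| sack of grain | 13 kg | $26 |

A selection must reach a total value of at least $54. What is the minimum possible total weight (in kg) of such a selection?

15

Subsets with value ≥ 54, sorted by total weight:
- pallet of tiles+case of wine: weight 15, value 63
- case of wine+sack of grain: weight 16, value 63
- pallet of tiles+case of wine+sack of grain: weight 28, value 89
Minimum weight: 15 kg.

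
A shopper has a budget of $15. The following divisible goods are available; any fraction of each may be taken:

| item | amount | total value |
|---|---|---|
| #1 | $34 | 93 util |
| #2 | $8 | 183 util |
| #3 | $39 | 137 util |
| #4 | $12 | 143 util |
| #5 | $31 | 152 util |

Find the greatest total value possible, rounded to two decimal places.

Take in order of value per unit:
- #2 (183/8 per unit): all 8 → value 183, running total 183.00
- #4 (143/12 per unit): 7 of 12 → value 7×143/12 = 83.4167, running total 266.42
Total 266.42.

266.42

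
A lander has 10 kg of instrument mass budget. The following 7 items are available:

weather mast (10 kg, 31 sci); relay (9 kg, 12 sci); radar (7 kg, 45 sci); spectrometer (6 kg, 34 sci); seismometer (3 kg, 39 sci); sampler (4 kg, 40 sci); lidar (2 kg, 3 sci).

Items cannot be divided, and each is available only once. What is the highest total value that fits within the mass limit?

Check high-value combinations within 10 kg:
- radar+seismometer: mass 7+3=10, value 45+39=84
- seismometer+sampler+lidar: mass 3+4+2=9, value 39+40+3=82
- seismometer+sampler: mass 3+4=7, value 39+40=79
- spectrometer+sampler: mass 6+4=10, value 34+40=74
Best: 84 sci.

84 sci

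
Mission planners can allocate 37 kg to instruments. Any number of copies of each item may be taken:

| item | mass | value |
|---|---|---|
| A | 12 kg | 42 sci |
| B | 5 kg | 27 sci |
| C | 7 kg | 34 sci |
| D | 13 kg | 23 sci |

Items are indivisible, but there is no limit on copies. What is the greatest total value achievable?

196 sci

Best value-per-unit is B at 27/5; filling with it alone gives 7×27 = 189.
Optimal mix: 6×B + 1×C → mass 37, value 196.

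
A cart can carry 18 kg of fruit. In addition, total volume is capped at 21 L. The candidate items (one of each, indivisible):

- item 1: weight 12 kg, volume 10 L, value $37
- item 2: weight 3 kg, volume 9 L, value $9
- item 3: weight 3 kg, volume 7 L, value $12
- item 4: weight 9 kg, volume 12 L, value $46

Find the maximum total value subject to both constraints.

$58

Feasible sets respecting both limits:
- item 3+item 4: weight 12, volume 19, value 58
- item 2+item 4: weight 12, volume 21, value 55
- item 1+item 3: weight 15, volume 17, value 49
- item 1+item 2: weight 15, volume 19, value 46
Best: $58.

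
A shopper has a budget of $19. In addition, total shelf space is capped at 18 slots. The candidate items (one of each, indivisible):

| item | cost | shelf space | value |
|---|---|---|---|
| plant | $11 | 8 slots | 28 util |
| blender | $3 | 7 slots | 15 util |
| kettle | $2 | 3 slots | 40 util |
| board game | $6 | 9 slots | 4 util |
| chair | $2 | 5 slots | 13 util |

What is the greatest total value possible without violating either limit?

Feasible sets respecting both limits:
- plant+blender+kettle: cost 16, shelf space 18, value 83
- plant+kettle+chair: cost 15, shelf space 16, value 81
- plant+kettle: cost 13, shelf space 11, value 68
- blender+kettle+chair: cost 7, shelf space 15, value 68
Best: 83 util.

83 util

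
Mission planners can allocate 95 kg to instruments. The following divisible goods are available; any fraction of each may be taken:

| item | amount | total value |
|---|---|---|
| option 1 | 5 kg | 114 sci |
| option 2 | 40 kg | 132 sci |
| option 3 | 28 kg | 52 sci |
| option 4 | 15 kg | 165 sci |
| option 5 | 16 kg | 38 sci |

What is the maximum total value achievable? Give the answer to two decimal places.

Take in order of value per unit:
- option 1 (114/5 per unit): all 5 → value 114, running total 114.00
- option 4 (165/15 per unit): all 15 → value 165, running total 279.00
- option 2 (132/40 per unit): all 40 → value 132, running total 411.00
- option 5 (38/16 per unit): all 16 → value 38, running total 449.00
- option 3 (52/28 per unit): 19 of 28 → value 19×52/28 = 35.2857, running total 484.29
Total 484.29.

484.29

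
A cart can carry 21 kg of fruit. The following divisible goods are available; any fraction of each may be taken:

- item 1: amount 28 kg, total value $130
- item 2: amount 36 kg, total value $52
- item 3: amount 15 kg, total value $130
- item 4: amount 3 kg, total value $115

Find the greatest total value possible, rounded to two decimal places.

258.93

Take in order of value per unit:
- item 4 (115/3 per unit): all 3 → value 115, running total 115.00
- item 3 (130/15 per unit): all 15 → value 130, running total 245.00
- item 1 (130/28 per unit): 3 of 28 → value 3×130/28 = 13.9286, running total 258.93
Total 258.93.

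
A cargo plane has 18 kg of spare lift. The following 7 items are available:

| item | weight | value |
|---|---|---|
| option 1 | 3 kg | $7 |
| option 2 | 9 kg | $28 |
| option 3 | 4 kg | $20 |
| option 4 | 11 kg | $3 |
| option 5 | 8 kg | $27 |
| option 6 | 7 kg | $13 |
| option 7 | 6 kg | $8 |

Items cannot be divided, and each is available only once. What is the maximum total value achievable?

$55

This is a 0/1 knapsack; check combinations near the capacity.
- option 1+option 2+option 3: weight 3+9+4=16, value 7+28+20=55
- option 2+option 5: weight 9+8=17, value 28+27=55
- option 3+option 5+option 7: weight 4+8+6=18, value 20+27+8=55
- option 1+option 3+option 5: weight 3+4+8=15, value 7+20+27=54
Best: $55.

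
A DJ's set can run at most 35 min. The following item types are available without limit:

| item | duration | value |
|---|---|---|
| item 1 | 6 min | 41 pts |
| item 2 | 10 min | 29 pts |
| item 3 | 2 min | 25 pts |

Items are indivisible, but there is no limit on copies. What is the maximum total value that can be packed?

425 pts

Best value-per-unit is item 3 at 25/2, and filling with it alone uses duration 17×2=34. No mix of the others beats 17×25 = 425.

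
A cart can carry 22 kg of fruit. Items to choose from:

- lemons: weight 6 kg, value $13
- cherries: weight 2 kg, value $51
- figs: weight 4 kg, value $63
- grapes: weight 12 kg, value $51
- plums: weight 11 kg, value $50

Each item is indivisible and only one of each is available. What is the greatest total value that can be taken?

This is a 0/1 knapsack; check combinations near the capacity.
- cherries+figs+grapes: weight 2+4+12=18, value 51+63+51=165
- cherries+figs+plums: weight 2+4+11=17, value 51+63+50=164
- lemons+cherries+figs: weight 6+2+4=12, value 13+51+63=127
Best: $165.

$165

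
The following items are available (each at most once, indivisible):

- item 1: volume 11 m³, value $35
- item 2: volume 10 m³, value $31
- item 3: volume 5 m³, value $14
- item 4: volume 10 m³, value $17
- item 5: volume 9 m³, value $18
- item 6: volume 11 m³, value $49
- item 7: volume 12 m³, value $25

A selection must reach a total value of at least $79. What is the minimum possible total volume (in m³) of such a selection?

Subsets with value ≥ 79, sorted by total volume:
- item 2+item 6: volume 21, value 80
- item 1+item 6: volume 22, value 84
Minimum volume: 21 m³.

21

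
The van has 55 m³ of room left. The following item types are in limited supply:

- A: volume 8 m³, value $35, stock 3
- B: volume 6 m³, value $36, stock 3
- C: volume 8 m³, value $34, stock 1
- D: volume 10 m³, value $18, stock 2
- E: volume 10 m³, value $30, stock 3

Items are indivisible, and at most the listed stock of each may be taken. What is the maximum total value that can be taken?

Best selections within volume 55 and stock limits:
- 3×A + 3×B + 1×C: volume 50, value 247
- 3×A + 3×B + 1×E: volume 52, value 243
- 2×A + 3×B + 1×C + 1×E: volume 52, value 242
- 3×A + 2×B + 1×C + 1×E: volume 54, value 241
Best: $247.

$247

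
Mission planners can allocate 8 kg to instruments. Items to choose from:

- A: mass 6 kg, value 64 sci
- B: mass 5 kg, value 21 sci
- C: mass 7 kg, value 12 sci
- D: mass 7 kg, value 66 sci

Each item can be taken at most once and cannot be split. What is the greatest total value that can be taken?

66 sci

Check high-value combinations within 8 kg:
- D: mass 7, value 66
- A: mass 6, value 64
- B: mass 5, value 21
- C: mass 7, value 12
Best: 66 sci.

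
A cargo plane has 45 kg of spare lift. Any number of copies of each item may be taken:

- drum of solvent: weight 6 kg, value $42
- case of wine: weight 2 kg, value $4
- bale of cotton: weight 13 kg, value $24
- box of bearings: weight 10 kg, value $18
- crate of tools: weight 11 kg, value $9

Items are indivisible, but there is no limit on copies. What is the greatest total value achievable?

Best value-per-unit is drum of solvent at 42/6; filling with it alone gives 7×42 = 294.
Optimal mix: 7×drum of solvent + 1×case of wine → weight 44, value 298.

$298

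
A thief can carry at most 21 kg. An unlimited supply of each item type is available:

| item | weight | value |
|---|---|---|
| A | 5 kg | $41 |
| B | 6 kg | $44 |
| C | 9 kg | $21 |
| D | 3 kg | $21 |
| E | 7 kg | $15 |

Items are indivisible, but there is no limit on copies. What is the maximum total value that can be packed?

$167

Best value-per-unit is A at 41/5; filling with it alone gives 4×41 = 164.
Optimal mix: 3×A + 1×B → weight 21, value 167.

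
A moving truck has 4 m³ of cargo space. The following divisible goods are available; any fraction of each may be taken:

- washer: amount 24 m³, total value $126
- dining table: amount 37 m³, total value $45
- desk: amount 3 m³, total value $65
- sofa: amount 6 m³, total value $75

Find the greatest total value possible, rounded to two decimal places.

Take in order of value per unit:
- desk (65/3 per unit): all 3 → value 65, running total 65.00
- sofa (75/6 per unit): 1 of 6 → value 1×75/6 = 12.5000, running total 77.50
Total 77.50.

77.50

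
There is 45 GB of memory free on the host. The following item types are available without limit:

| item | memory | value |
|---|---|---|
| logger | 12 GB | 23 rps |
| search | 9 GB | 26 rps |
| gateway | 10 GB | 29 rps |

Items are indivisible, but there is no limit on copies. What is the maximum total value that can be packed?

Best value-per-unit is gateway at 29/10; filling with it alone gives 4×29 = 116.
Optimal mix: 5×search → memory 45, value 130.

130 rps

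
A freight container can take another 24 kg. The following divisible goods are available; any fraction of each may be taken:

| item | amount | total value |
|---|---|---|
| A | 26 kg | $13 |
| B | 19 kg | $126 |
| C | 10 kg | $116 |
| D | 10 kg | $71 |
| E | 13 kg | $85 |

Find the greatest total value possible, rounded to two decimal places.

213.53

Take in order of value per unit:
- C (116/10 per unit): all 10 → value 116, running total 116.00
- D (71/10 per unit): all 10 → value 71, running total 187.00
- B (126/19 per unit): 4 of 19 → value 4×126/19 = 26.5263, running total 213.53
Total 213.53.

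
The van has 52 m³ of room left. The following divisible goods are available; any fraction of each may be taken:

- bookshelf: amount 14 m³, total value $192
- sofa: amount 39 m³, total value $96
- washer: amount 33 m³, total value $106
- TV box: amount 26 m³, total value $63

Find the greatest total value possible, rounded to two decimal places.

310.31

Take in order of value per unit:
- bookshelf (192/14 per unit): all 14 → value 192, running total 192.00
- washer (106/33 per unit): all 33 → value 106, running total 298.00
- sofa (96/39 per unit): 5 of 39 → value 5×96/39 = 12.3077, running total 310.31
Total 310.31.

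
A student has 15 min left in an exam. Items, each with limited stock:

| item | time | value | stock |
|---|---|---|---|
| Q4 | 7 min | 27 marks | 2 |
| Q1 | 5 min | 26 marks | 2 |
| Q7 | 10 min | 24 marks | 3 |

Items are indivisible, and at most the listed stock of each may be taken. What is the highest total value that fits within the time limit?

Best selections within time 15 and stock limits:
- 2×Q4: time 14, value 54
- 1×Q4 + 1×Q1: time 12, value 53
- 2×Q1: time 10, value 52
Best: 54 marks.

54 marks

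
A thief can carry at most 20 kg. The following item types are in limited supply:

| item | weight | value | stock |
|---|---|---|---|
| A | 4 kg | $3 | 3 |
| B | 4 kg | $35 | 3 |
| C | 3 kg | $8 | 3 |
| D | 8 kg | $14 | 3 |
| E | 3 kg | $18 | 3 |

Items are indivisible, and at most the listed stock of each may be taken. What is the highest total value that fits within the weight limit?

$141

Top feasible selections:
- 3×B + 2×E: weight 18, value 141
- 2×B + 1×C + 3×E: weight 20, value 132
Best: $141.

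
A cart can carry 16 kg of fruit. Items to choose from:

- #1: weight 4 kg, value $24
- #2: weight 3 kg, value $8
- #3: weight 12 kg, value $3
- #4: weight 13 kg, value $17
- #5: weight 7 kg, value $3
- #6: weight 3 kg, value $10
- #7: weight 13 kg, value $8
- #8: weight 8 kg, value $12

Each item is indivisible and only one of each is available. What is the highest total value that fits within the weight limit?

$46

Check high-value combinations within 16 kg:
- #1+#6+#8: weight 4+3+8=15, value 24+10+12=46
- #1+#2+#8: weight 4+3+8=15, value 24+8+12=44
- #1+#2+#6: weight 4+3+3=10, value 24+8+10=42
Best: $46.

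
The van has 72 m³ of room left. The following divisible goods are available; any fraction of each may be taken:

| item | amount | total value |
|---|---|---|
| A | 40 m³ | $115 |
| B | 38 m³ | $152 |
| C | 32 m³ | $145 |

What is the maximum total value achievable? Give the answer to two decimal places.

302.75

Take in order of value per unit:
- C (145/32 per unit): all 32 → value 145, running total 145.00
- B (152/38 per unit): all 38 → value 152, running total 297.00
- A (115/40 per unit): 2 of 40 → value 2×115/40 = 5.7500, running total 302.75
Total 302.75.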